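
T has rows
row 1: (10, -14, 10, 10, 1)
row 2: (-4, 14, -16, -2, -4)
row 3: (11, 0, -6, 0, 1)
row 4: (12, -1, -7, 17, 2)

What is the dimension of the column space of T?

Row reduce to echelon form.
R2 ← R2 + (2/5)·R1: [0, 42/5, -12, 2, -18/5]
R3 ← R3 − (11/10)·R1: [0, 77/5, -17, -11, -1/10]
R4 ← R4 − (6/5)·R1: [0, 79/5, -19, 5, 4/5]
R3 ← R3 − (11/6)·R2: [0, 0, 5, -44/3, 13/2]
R4 ← R4 − (79/42)·R2: [0, 0, 25/7, 26/21, 53/7]
R4 ← R4 − (5/7)·R3: [0, 0, 0, 82/7, 41/14]
Echelon form has 4 nonzero rows, so rank(T) = 4.
The column space has dimension equal to the rank: 4.

4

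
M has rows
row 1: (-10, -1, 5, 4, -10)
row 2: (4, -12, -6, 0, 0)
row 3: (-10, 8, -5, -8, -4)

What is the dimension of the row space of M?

3

Row reduce to echelon form.
R2 ← R2 + (2/5)·R1: [0, -62/5, -4, 8/5, -4]
R3 ← R3 − R1: [0, 9, -10, -12, 6]
R3 ← R3 + (45/62)·R2: [0, 0, -400/31, -336/31, 96/31]
Echelon form has 3 nonzero rows, so rank(M) = 3.
The row space has dimension equal to the rank: 3.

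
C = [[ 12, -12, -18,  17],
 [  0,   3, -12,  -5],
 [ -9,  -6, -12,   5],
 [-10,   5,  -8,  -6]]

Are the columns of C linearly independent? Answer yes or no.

yes

Row reduce C to echelon form.
R3 ← R3 + (3/4)·R1: [0, -15, -51/2, 71/4]
R4 ← R4 + (5/6)·R1: [0, -5, -23, 49/6]
R3 ← R3 + (5)·R2: [0, 0, -171/2, -29/4]
R4 ← R4 + (5/3)·R2: [0, 0, -43, -1/6]
R4 ← R4 − (86/171)·R3: [0, 0, 0, 595/171]
4 pivots among 4 columns.
Every column is a pivot column, so the columns are linearly independent.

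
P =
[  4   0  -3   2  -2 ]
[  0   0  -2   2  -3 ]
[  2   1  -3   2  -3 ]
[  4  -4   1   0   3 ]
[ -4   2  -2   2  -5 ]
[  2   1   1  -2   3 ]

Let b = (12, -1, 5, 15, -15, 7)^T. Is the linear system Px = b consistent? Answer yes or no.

Row reduce the augmented matrix [P | b].
R3 ← R3 − (1/2)·R1: [0, 1, -3/2, 1, -2, -1]
R4 ← R4 − R1: [0, -4, 4, -2, 5, 3]
R5 ← R5 + R1: [0, 2, -5, 4, -7, -3]
R6 ← R6 − (1/2)·R1: [0, 1, 5/2, -3, 4, 1]
Swap R2 ↔ R3
R4 ← R4 + (4)·R2: [0, 0, -2, 2, -3, -1]
R5 ← R5 − (2)·R2: [0, 0, -2, 2, -3, -1]
R6 ← R6 − R2: [0, 0, 4, -4, 6, 2]
R4 ← R4 − R3: [0, 0, 0, 0, 0, 0]
R5 ← R5 − R3: [0, 0, 0, 0, 0, 0]
R6 ← R6 + (2)·R3: [0, 0, 0, 0, 0, 0]
The echelon form has 3 nonzero rows, and every pivot lies in the first 5 columns, so rank(P) = rank([P|b]) = 3.
The system is consistent.

yes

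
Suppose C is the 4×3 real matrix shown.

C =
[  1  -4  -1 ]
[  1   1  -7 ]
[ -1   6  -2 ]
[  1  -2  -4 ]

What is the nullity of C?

Row reduce to echelon form.
R2 ← R2 − R1: [0, 5, -6]
R3 ← R3 + R1: [0, 2, -3]
R4 ← R4 − R1: [0, 2, -3]
R3 ← R3 − (2/5)·R2: [0, 0, -3/5]
R4 ← R4 − (2/5)·R2: [0, 0, -3/5]
R4 ← R4 − R3: [0, 0, 0]
3 nonzero rows, so rank(C) = 3.
C has 3 columns; by rank–nullity, nullity = 3 − 3 = 0.

0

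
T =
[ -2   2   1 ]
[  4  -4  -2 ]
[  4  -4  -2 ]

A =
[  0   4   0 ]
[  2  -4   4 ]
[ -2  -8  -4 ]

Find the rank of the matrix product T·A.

First compute TA:
[[  2, -24,   4],
 [ -4,  48,  -8],
 [ -4,  48,  -8]]
Now row reduce the product.
R2 ← R2 + (2)·R1: [0, 0, 0]
R3 ← R3 + (2)·R1: [0, 0, 0]
1 nonzero row, so rank(TA) = 1.

1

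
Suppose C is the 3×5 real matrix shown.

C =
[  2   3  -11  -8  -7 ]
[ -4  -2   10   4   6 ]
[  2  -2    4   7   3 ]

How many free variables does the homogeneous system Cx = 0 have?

Row reduce to echelon form.
R2 ← R2 + (2)·R1: [0, 4, -12, -12, -8]
R3 ← R3 − R1: [0, -5, 15, 15, 10]
R3 ← R3 + (5/4)·R2: [0, 0, 0, 0, 0]
2 nonzero rows, so rank(C) = 2.
C has 5 columns; by rank–nullity, nullity = 5 − 2 = 3.

3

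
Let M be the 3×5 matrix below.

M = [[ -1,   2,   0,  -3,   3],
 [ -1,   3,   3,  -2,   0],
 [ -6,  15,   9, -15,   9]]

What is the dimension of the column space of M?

Row reduce to echelon form.
R2 ← R2 − R1: [0, 1, 3, 1, -3]
R3 ← R3 − (6)·R1: [0, 3, 9, 3, -9]
R3 ← R3 − (3)·R2: [0, 0, 0, 0, 0]
Echelon form has 2 nonzero rows, so rank(M) = 2.
The column space has dimension equal to the rank: 2.

2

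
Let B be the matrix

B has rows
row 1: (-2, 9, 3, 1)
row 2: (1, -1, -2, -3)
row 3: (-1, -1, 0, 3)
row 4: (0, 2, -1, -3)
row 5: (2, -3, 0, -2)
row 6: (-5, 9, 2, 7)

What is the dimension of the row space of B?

Row reduce to echelon form.
R2 ← R2 + (1/2)·R1: [0, 7/2, -1/2, -5/2]
R3 ← R3 − (1/2)·R1: [0, -11/2, -3/2, 5/2]
R5 ← R5 + R1: [0, 6, 3, -1]
R6 ← R6 − (5/2)·R1: [0, -27/2, -11/2, 9/2]
R3 ← R3 + (11/7)·R2: [0, 0, -16/7, -10/7]
R4 ← R4 − (4/7)·R2: [0, 0, -5/7, -11/7]
R5 ← R5 − (12/7)·R2: [0, 0, 27/7, 23/7]
R6 ← R6 + (27/7)·R2: [0, 0, -52/7, -36/7]
R4 ← R4 − (5/16)·R3: [0, 0, 0, -9/8]
R5 ← R5 + (27/16)·R3: [0, 0, 0, 7/8]
R6 ← R6 − (13/4)·R3: [0, 0, 0, -1/2]
R5 ← R5 + (7/9)·R4: [0, 0, 0, 0]
R6 ← R6 − (4/9)·R4: [0, 0, 0, 0]
Echelon form has 4 nonzero rows, so rank(B) = 4.
The row space has dimension equal to the rank: 4.

4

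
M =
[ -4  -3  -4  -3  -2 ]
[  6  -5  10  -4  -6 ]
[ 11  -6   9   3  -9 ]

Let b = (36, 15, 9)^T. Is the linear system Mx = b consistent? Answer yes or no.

yes

Row reduce the augmented matrix [M | b].
R2 ← R2 + (3/2)·R1: [0, -19/2, 4, -17/2, -9, 69]
R3 ← R3 + (11/4)·R1: [0, -57/4, -2, -21/4, -29/2, 108]
R3 ← R3 − (3/2)·R2: [0, 0, -8, 15/2, -1, 9/2]
The echelon form has 3 nonzero rows, and every pivot lies in the first 5 columns, so rank(M) = rank([M|b]) = 3.
The system is consistent.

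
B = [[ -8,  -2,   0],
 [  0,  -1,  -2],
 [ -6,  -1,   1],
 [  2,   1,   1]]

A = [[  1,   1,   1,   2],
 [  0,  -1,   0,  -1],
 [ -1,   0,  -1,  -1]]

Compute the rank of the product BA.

2

First compute BA:
[[ -8,  -6,  -8, -14],
 [  2,   1,   2,   3],
 [ -7,  -5,  -7, -12],
 [  1,   1,   1,   2]]
Now row reduce the product.
R2 ← R2 + (1/4)·R1: [0, -1/2, 0, -1/2]
R3 ← R3 − (7/8)·R1: [0, 1/4, 0, 1/4]
R4 ← R4 + (1/8)·R1: [0, 1/4, 0, 1/4]
R3 ← R3 + (1/2)·R2: [0, 0, 0, 0]
R4 ← R4 + (1/2)·R2: [0, 0, 0, 0]
2 nonzero rows, so rank(BA) = 2.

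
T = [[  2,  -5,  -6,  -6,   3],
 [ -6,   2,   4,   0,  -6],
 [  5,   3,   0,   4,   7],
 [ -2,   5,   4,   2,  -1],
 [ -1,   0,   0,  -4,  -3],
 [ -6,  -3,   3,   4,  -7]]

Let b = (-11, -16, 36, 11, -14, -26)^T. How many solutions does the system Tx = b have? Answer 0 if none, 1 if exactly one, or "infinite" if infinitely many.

1

Row reduce the augmented matrix [T | b].
R2 ← R2 + (3)·R1: [0, -13, -14, -18, 3, -49]
R3 ← R3 − (5/2)·R1: [0, 31/2, 15, 19, -1/2, 127/2]
R4 ← R4 + R1: [0, 0, -2, -4, 2, 0]
R5 ← R5 + (1/2)·R1: [0, -5/2, -3, -7, -3/2, -39/2]
R6 ← R6 + (3)·R1: [0, -18, -15, -14, 2, -59]
R3 ← R3 + (31/26)·R2: [0, 0, -22/13, -32/13, 40/13, 66/13]
R5 ← R5 − (5/26)·R2: [0, 0, -4/13, -46/13, -27/13, -131/13]
R6 ← R6 − (18/13)·R2: [0, 0, 57/13, 142/13, -28/13, 115/13]
R4 ← R4 − (13/11)·R3: [0, 0, 0, -12/11, -18/11, -6]
R5 ← R5 − (2/11)·R3: [0, 0, 0, -34/11, -29/11, -11]
R6 ← R6 + (57/22)·R3: [0, 0, 0, 50/11, 64/11, 22]
R5 ← R5 − (17/6)·R4: [0, 0, 0, 0, 2, 6]
R6 ← R6 + (25/6)·R4: [0, 0, 0, 0, -1, -3]
R6 ← R6 + (1/2)·R5: [0, 0, 0, 0, 0, 0]
The echelon form has 5 nonzero rows, and every pivot lies in the first 5 columns, so rank(T) = rank([T|b]) = 5.
The system is consistent.
rank = 5 = number of unknowns, so the solution is unique.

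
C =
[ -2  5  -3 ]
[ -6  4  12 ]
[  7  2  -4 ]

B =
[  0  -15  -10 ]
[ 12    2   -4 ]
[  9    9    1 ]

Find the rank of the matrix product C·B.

3

First compute CB:
[[ 33,  13,  -3],
 [156, 206,  56],
 [-12, -137, -82]]
Now row reduce the product.
R2 ← R2 − (52/11)·R1: [0, 1590/11, 772/11]
R3 ← R3 + (4/11)·R1: [0, -1455/11, -914/11]
R3 ← R3 + (97/106)·R2: [0, 0, -1000/53]
3 nonzero rows, so rank(CB) = 3.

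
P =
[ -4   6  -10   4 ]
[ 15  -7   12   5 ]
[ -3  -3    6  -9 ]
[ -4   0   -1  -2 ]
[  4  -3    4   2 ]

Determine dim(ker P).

Row reduce to echelon form.
R2 ← R2 + (15/4)·R1: [0, 31/2, -51/2, 20]
R3 ← R3 − (3/4)·R1: [0, -15/2, 27/2, -12]
R4 ← R4 − R1: [0, -6, 9, -6]
R5 ← R5 + R1: [0, 3, -6, 6]
R3 ← R3 + (15/31)·R2: [0, 0, 36/31, -72/31]
R4 ← R4 + (12/31)·R2: [0, 0, -27/31, 54/31]
R5 ← R5 − (6/31)·R2: [0, 0, -33/31, 66/31]
R4 ← R4 + (3/4)·R3: [0, 0, 0, 0]
R5 ← R5 + (11/12)·R3: [0, 0, 0, 0]
3 nonzero rows, so rank(P) = 3.
P has 4 columns; by rank–nullity, nullity = 4 − 3 = 1.

1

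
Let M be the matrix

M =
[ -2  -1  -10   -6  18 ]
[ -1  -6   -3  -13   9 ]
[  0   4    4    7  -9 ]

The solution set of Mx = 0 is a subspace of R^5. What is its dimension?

2

Row reduce to echelon form.
R2 ← R2 − (1/2)·R1: [0, -11/2, 2, -10, 0]
R3 ← R3 + (8/11)·R2: [0, 0, 60/11, -3/11, -9]
3 nonzero rows, so rank(M) = 3.
M has 5 columns; by rank–nullity, nullity = 5 − 3 = 2.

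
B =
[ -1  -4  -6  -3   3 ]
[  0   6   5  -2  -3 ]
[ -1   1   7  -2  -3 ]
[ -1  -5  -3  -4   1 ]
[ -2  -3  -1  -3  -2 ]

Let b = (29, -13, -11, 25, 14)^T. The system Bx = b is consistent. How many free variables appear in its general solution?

0

Row reduce the augmented matrix [B | b].
R3 ← R3 − R1: [0, 5, 13, 1, -6, -40]
R4 ← R4 − R1: [0, -1, 3, -1, -2, -4]
R5 ← R5 − (2)·R1: [0, 5, 11, 3, -8, -44]
R3 ← R3 − (5/6)·R2: [0, 0, 53/6, 8/3, -7/2, -175/6]
R4 ← R4 + (1/6)·R2: [0, 0, 23/6, -4/3, -5/2, -37/6]
R5 ← R5 − (5/6)·R2: [0, 0, 41/6, 14/3, -11/2, -199/6]
R4 ← R4 − (23/53)·R3: [0, 0, 0, -132/53, -52/53, 344/53]
R5 ← R5 − (41/53)·R3: [0, 0, 0, 138/53, -148/53, -562/53]
R5 ← R5 + (23/22)·R4: [0, 0, 0, 0, -42/11, -42/11]
The echelon form has 5 nonzero rows, and every pivot lies in the first 5 columns, so rank(B) = rank([B|b]) = 5.
The system is consistent.
Free variables = (unknowns) − (rank) = 5 − 5 = 0.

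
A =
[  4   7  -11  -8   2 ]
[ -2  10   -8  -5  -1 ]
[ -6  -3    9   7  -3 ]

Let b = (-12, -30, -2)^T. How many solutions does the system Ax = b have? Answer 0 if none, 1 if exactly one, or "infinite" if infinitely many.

infinite

Row reduce the augmented matrix [A | b].
R2 ← R2 + (1/2)·R1: [0, 27/2, -27/2, -9, 0, -36]
R3 ← R3 + (3/2)·R1: [0, 15/2, -15/2, -5, 0, -20]
R3 ← R3 − (5/9)·R2: [0, 0, 0, 0, 0, 0]
The echelon form has 2 nonzero rows, and every pivot lies in the first 5 columns, so rank(A) = rank([A|b]) = 2.
The system is consistent.
rank = 2 < 5 unknowns, so there are infinitely many solutions.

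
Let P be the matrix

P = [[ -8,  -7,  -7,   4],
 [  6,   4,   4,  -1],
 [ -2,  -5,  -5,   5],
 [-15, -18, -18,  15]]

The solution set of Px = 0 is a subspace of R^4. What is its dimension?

1

Row reduce to echelon form.
R2 ← R2 + (3/4)·R1: [0, -5/4, -5/4, 2]
R3 ← R3 − (1/4)·R1: [0, -13/4, -13/4, 4]
R4 ← R4 − (15/8)·R1: [0, -39/8, -39/8, 15/2]
R3 ← R3 − (13/5)·R2: [0, 0, 0, -6/5]
R4 ← R4 − (39/10)·R2: [0, 0, 0, -3/10]
R4 ← R4 − (1/4)·R3: [0, 0, 0, 0]
3 nonzero rows, so rank(P) = 3.
P has 4 columns; by rank–nullity, nullity = 4 − 3 = 1.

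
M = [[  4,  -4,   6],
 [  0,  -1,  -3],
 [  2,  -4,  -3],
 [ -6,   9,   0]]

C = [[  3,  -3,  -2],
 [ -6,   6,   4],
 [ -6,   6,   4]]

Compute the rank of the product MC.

First compute MC:
[[  0,   0,   0],
 [ 24, -24, -16],
 [ 48, -48, -32],
 [-72,  72,  48]]
Now row reduce the product.
Swap R1 ↔ R2
R3 ← R3 − (2)·R1: [0, 0, 0]
R4 ← R4 + (3)·R1: [0, 0, 0]
1 nonzero row, so rank(MC) = 1.

1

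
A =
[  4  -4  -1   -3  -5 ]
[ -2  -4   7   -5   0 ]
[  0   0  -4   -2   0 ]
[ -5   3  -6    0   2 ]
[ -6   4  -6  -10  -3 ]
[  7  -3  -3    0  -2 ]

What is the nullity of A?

Row reduce to echelon form.
R2 ← R2 + (1/2)·R1: [0, -6, 13/2, -13/2, -5/2]
R4 ← R4 + (5/4)·R1: [0, -2, -29/4, -15/4, -17/4]
R5 ← R5 + (3/2)·R1: [0, -2, -15/2, -29/2, -21/2]
R6 ← R6 − (7/4)·R1: [0, 4, -5/4, 21/4, 27/4]
R4 ← R4 − (1/3)·R2: [0, 0, -113/12, -19/12, -41/12]
R5 ← R5 − (1/3)·R2: [0, 0, -29/3, -37/3, -29/3]
R6 ← R6 + (2/3)·R2: [0, 0, 37/12, 11/12, 61/12]
R4 ← R4 − (113/48)·R3: [0, 0, 0, 25/8, -41/12]
R5 ← R5 − (29/12)·R3: [0, 0, 0, -15/2, -29/3]
R6 ← R6 + (37/48)·R3: [0, 0, 0, -5/8, 61/12]
R5 ← R5 + (12/5)·R4: [0, 0, 0, 0, -268/15]
R6 ← R6 + (1/5)·R4: [0, 0, 0, 0, 22/5]
R6 ← R6 + (33/134)·R5: [0, 0, 0, 0, 0]
5 nonzero rows, so rank(A) = 5.
A has 5 columns; by rank–nullity, nullity = 5 − 5 = 0.

0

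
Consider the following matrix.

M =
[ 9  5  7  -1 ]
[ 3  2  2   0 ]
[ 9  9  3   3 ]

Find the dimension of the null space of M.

2

Row reduce to echelon form.
R2 ← R2 − (1/3)·R1: [0, 1/3, -1/3, 1/3]
R3 ← R3 − R1: [0, 4, -4, 4]
R3 ← R3 − (12)·R2: [0, 0, 0, 0]
2 nonzero rows, so rank(M) = 2.
M has 4 columns; by rank–nullity, nullity = 4 − 2 = 2.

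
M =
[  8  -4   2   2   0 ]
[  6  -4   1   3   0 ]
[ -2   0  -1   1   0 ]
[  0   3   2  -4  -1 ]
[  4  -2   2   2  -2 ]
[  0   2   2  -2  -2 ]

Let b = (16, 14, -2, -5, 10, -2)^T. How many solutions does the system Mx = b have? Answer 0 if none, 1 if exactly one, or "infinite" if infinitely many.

infinite

Row reduce the augmented matrix [M | b].
R2 ← R2 − (3/4)·R1: [0, -1, -1/2, 3/2, 0, 2]
R3 ← R3 + (1/4)·R1: [0, -1, -1/2, 3/2, 0, 2]
R5 ← R5 − (1/2)·R1: [0, 0, 1, 1, -2, 2]
R3 ← R3 − R2: [0, 0, 0, 0, 0, 0]
R4 ← R4 + (3)·R2: [0, 0, 1/2, 1/2, -1, 1]
R6 ← R6 + (2)·R2: [0, 0, 1, 1, -2, 2]
Swap R3 ↔ R4
R5 ← R5 − (2)·R3: [0, 0, 0, 0, 0, 0]
R6 ← R6 − (2)·R3: [0, 0, 0, 0, 0, 0]
The echelon form has 3 nonzero rows, and every pivot lies in the first 5 columns, so rank(M) = rank([M|b]) = 3.
The system is consistent.
rank = 3 < 5 unknowns, so there are infinitely many solutions.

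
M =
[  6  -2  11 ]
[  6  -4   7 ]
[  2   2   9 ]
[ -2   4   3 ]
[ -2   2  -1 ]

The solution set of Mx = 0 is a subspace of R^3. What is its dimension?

1

Row reduce to echelon form.
R2 ← R2 − R1: [0, -2, -4]
R3 ← R3 − (1/3)·R1: [0, 8/3, 16/3]
R4 ← R4 + (1/3)·R1: [0, 10/3, 20/3]
R5 ← R5 + (1/3)·R1: [0, 4/3, 8/3]
R3 ← R3 + (4/3)·R2: [0, 0, 0]
R4 ← R4 + (5/3)·R2: [0, 0, 0]
R5 ← R5 + (2/3)·R2: [0, 0, 0]
2 nonzero rows, so rank(M) = 2.
M has 3 columns; by rank–nullity, nullity = 3 − 2 = 1.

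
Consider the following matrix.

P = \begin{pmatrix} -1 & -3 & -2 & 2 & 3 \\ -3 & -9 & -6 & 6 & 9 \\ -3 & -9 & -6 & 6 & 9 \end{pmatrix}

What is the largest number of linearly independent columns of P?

1

Row reduce to echelon form.
R2 ← R2 − (3)·R1: [0, 0, 0, 0, 0]
R3 ← R3 − (3)·R1: [0, 0, 0, 0, 0]
Echelon form has 1 nonzero row, so rank(P) = 1.
The rank gives the maximum number of linearly independent columns: 1.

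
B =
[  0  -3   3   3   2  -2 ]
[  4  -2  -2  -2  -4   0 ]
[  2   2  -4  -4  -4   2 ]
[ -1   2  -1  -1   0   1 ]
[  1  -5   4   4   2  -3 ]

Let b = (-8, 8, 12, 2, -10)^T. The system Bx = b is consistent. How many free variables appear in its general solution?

Row reduce the augmented matrix [B | b].
Swap R1 ↔ R2
R3 ← R3 − (1/2)·R1: [0, 3, -3, -3, -2, 2, 8]
R4 ← R4 + (1/4)·R1: [0, 3/2, -3/2, -3/2, -1, 1, 4]
R5 ← R5 − (1/4)·R1: [0, -9/2, 9/2, 9/2, 3, -3, -12]
R3 ← R3 + R2: [0, 0, 0, 0, 0, 0, 0]
R4 ← R4 + (1/2)·R2: [0, 0, 0, 0, 0, 0, 0]
R5 ← R5 − (3/2)·R2: [0, 0, 0, 0, 0, 0, 0]
The echelon form has 2 nonzero rows, and every pivot lies in the first 6 columns, so rank(B) = rank([B|b]) = 2.
The system is consistent.
Free variables = (unknowns) − (rank) = 6 − 2 = 4.

4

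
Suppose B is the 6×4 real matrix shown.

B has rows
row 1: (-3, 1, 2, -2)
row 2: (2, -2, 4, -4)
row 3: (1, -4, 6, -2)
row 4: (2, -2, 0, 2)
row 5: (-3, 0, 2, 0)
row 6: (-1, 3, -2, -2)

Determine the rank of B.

Row reduce to echelon form.
R2 ← R2 + (2/3)·R1: [0, -4/3, 16/3, -16/3]
R3 ← R3 + (1/3)·R1: [0, -11/3, 20/3, -8/3]
R4 ← R4 + (2/3)·R1: [0, -4/3, 4/3, 2/3]
R5 ← R5 − R1: [0, -1, 0, 2]
R6 ← R6 − (1/3)·R1: [0, 8/3, -8/3, -4/3]
R3 ← R3 − (11/4)·R2: [0, 0, -8, 12]
R4 ← R4 − R2: [0, 0, -4, 6]
R5 ← R5 − (3/4)·R2: [0, 0, -4, 6]
R6 ← R6 + (2)·R2: [0, 0, 8, -12]
R4 ← R4 − (1/2)·R3: [0, 0, 0, 0]
R5 ← R5 − (1/2)·R3: [0, 0, 0, 0]
R6 ← R6 + R3: [0, 0, 0, 0]
Echelon form has 3 nonzero rows, so rank(B) = 3.

3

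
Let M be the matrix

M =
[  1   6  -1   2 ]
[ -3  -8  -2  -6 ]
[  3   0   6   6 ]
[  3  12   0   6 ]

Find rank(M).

2

Row reduce to echelon form.
R2 ← R2 + (3)·R1: [0, 10, -5, 0]
R3 ← R3 − (3)·R1: [0, -18, 9, 0]
R4 ← R4 − (3)·R1: [0, -6, 3, 0]
R3 ← R3 + (9/5)·R2: [0, 0, 0, 0]
R4 ← R4 + (3/5)·R2: [0, 0, 0, 0]
Echelon form has 2 nonzero rows, so rank(M) = 2.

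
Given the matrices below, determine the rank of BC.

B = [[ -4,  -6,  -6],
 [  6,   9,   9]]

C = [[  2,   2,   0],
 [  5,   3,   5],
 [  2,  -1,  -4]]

First compute BC:
[[-50, -20,  -6],
 [ 75,  30,   9]]
Now row reduce the product.
R2 ← R2 + (3/2)·R1: [0, 0, 0]
1 nonzero row, so rank(BC) = 1.

1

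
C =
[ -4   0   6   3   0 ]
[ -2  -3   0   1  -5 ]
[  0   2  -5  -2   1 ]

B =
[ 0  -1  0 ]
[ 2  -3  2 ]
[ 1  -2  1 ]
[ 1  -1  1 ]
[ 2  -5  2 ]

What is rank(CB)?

2

First compute CB:
[[  9, -11,   9],
 [-15,  35, -15],
 [ -1,   1,  -1]]
Now row reduce the product.
R2 ← R2 + (5/3)·R1: [0, 50/3, 0]
R3 ← R3 + (1/9)·R1: [0, -2/9, 0]
R3 ← R3 + (1/75)·R2: [0, 0, 0]
2 nonzero rows, so rank(CB) = 2.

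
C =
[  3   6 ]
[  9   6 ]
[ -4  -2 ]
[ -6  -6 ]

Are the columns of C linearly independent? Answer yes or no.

Row reduce C to echelon form.
R2 ← R2 − (3)·R1: [0, -12]
R3 ← R3 + (4/3)·R1: [0, 6]
R4 ← R4 + (2)·R1: [0, 6]
R3 ← R3 + (1/2)·R2: [0, 0]
R4 ← R4 + (1/2)·R2: [0, 0]
2 pivots among 2 columns.
Every column is a pivot column, so the columns are linearly independent.

yes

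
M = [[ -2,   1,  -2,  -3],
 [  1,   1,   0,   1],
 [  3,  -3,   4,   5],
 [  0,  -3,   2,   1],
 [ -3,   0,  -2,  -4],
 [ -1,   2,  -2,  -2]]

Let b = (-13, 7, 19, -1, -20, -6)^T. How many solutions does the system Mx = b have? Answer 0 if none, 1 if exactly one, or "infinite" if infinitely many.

infinite

Row reduce the augmented matrix [M | b].
R2 ← R2 + (1/2)·R1: [0, 3/2, -1, -1/2, 1/2]
R3 ← R3 + (3/2)·R1: [0, -3/2, 1, 1/2, -1/2]
R5 ← R5 − (3/2)·R1: [0, -3/2, 1, 1/2, -1/2]
R6 ← R6 − (1/2)·R1: [0, 3/2, -1, -1/2, 1/2]
R3 ← R3 + R2: [0, 0, 0, 0, 0]
R4 ← R4 + (2)·R2: [0, 0, 0, 0, 0]
R5 ← R5 + R2: [0, 0, 0, 0, 0]
R6 ← R6 − R2: [0, 0, 0, 0, 0]
The echelon form has 2 nonzero rows, and every pivot lies in the first 4 columns, so rank(M) = rank([M|b]) = 2.
The system is consistent.
rank = 2 < 4 unknowns, so there are infinitely many solutions.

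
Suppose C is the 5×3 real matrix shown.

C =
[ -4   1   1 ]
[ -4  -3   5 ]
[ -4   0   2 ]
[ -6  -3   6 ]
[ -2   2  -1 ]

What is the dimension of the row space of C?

2

Row reduce to echelon form.
R2 ← R2 − R1: [0, -4, 4]
R3 ← R3 − R1: [0, -1, 1]
R4 ← R4 − (3/2)·R1: [0, -9/2, 9/2]
R5 ← R5 − (1/2)·R1: [0, 3/2, -3/2]
R3 ← R3 − (1/4)·R2: [0, 0, 0]
R4 ← R4 − (9/8)·R2: [0, 0, 0]
R5 ← R5 + (3/8)·R2: [0, 0, 0]
Echelon form has 2 nonzero rows, so rank(C) = 2.
The row space has dimension equal to the rank: 2.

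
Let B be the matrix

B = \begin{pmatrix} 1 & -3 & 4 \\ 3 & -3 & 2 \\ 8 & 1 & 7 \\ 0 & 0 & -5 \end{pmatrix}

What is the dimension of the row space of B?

Row reduce to echelon form.
R2 ← R2 − (3)·R1: [0, 6, -10]
R3 ← R3 − (8)·R1: [0, 25, -25]
R3 ← R3 − (25/6)·R2: [0, 0, 50/3]
R4 ← R4 + (3/10)·R3: [0, 0, 0]
Echelon form has 3 nonzero rows, so rank(B) = 3.
The row space has dimension equal to the rank: 3.

3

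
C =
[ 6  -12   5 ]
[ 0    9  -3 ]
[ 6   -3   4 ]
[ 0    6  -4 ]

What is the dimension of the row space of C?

3

Row reduce to echelon form.
R3 ← R3 − R1: [0, 9, -1]
R3 ← R3 − R2: [0, 0, 2]
R4 ← R4 − (2/3)·R2: [0, 0, -2]
R4 ← R4 + R3: [0, 0, 0]
Echelon form has 3 nonzero rows, so rank(C) = 3.
The row space has dimension equal to the rank: 3.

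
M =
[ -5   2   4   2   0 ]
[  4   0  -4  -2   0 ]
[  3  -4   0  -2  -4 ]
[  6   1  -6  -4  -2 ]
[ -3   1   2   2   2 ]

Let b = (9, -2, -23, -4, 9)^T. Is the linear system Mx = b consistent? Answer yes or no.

yes

Row reduce the augmented matrix [M | b].
R2 ← R2 + (4/5)·R1: [0, 8/5, -4/5, -2/5, 0, 26/5]
R3 ← R3 + (3/5)·R1: [0, -14/5, 12/5, -4/5, -4, -88/5]
R4 ← R4 + (6/5)·R1: [0, 17/5, -6/5, -8/5, -2, 34/5]
R5 ← R5 − (3/5)·R1: [0, -1/5, -2/5, 4/5, 2, 18/5]
R3 ← R3 + (7/4)·R2: [0, 0, 1, -3/2, -4, -17/2]
R4 ← R4 − (17/8)·R2: [0, 0, 1/2, -3/4, -2, -17/4]
R5 ← R5 + (1/8)·R2: [0, 0, -1/2, 3/4, 2, 17/4]
R4 ← R4 − (1/2)·R3: [0, 0, 0, 0, 0, 0]
R5 ← R5 + (1/2)·R3: [0, 0, 0, 0, 0, 0]
The echelon form has 3 nonzero rows, and every pivot lies in the first 5 columns, so rank(M) = rank([M|b]) = 3.
The system is consistent.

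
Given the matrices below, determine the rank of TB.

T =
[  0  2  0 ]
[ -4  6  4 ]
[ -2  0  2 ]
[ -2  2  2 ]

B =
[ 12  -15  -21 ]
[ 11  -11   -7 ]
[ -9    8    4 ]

First compute TB:
[[ 22, -22, -14],
 [-18,  26,  58],
 [-42,  46,  50],
 [-20,  24,  36]]
Now row reduce the product.
R2 ← R2 + (9/11)·R1: [0, 8, 512/11]
R3 ← R3 + (21/11)·R1: [0, 4, 256/11]
R4 ← R4 + (10/11)·R1: [0, 4, 256/11]
R3 ← R3 − (1/2)·R2: [0, 0, 0]
R4 ← R4 − (1/2)·R2: [0, 0, 0]
2 nonzero rows, so rank(TB) = 2.

2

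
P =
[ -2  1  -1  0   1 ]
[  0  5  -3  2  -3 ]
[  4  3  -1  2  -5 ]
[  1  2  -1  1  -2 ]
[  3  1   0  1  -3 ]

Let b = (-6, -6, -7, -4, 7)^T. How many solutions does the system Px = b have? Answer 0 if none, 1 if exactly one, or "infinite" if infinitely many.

Row reduce the augmented matrix [P | b].
R3 ← R3 + (2)·R1: [0, 5, -3, 2, -3, -19]
R4 ← R4 + (1/2)·R1: [0, 5/2, -3/2, 1, -3/2, -7]
R5 ← R5 + (3/2)·R1: [0, 5/2, -3/2, 1, -3/2, -2]
R3 ← R3 − R2: [0, 0, 0, 0, 0, -13]
R4 ← R4 − (1/2)·R2: [0, 0, 0, 0, 0, -4]
R5 ← R5 − (1/2)·R2: [0, 0, 0, 0, 0, 1]
R4 ← R4 − (4/13)·R3: [0, 0, 0, 0, 0, 0]
R5 ← R5 + (1/13)·R3: [0, 0, 0, 0, 0, 0]
The echelon form has 3 nonzero rows; the last pivot sits in the augmented column, so rank(P) = 2 but rank([P|b]) = 3.
Since the ranks differ, the system is inconsistent.
It has no solutions.

0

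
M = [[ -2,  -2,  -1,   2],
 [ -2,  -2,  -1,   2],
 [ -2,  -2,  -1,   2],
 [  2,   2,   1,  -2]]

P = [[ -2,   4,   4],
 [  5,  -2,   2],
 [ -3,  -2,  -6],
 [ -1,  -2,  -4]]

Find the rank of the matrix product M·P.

First compute MP:
[[ -5,  -6, -14],
 [ -5,  -6, -14],
 [ -5,  -6, -14],
 [  5,   6,  14]]
Now row reduce the product.
R2 ← R2 − R1: [0, 0, 0]
R3 ← R3 − R1: [0, 0, 0]
R4 ← R4 + R1: [0, 0, 0]
1 nonzero row, so rank(MP) = 1.

1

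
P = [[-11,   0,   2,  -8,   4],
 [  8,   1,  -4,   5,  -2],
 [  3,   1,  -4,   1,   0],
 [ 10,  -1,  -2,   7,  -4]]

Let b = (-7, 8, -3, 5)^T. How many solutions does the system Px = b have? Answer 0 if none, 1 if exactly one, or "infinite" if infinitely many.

Row reduce the augmented matrix [P | b].
R2 ← R2 + (8/11)·R1: [0, 1, -28/11, -9/11, 10/11, 32/11]
R3 ← R3 + (3/11)·R1: [0, 1, -38/11, -13/11, 12/11, -54/11]
R4 ← R4 + (10/11)·R1: [0, -1, -2/11, -3/11, -4/11, -15/11]
R3 ← R3 − R2: [0, 0, -10/11, -4/11, 2/11, -86/11]
R4 ← R4 + R2: [0, 0, -30/11, -12/11, 6/11, 17/11]
R4 ← R4 − (3)·R3: [0, 0, 0, 0, 0, 25]
The echelon form has 4 nonzero rows; the last pivot sits in the augmented column, so rank(P) = 3 but rank([P|b]) = 4.
Since the ranks differ, the system is inconsistent.
It has no solutions.

0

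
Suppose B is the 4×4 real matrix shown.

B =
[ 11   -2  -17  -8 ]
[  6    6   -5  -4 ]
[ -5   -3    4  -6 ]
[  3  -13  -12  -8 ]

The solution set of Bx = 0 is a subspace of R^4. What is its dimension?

Row reduce to echelon form.
R2 ← R2 − (6/11)·R1: [0, 78/11, 47/11, 4/11]
R3 ← R3 + (5/11)·R1: [0, -43/11, -41/11, -106/11]
R4 ← R4 − (3/11)·R1: [0, -137/11, -81/11, -64/11]
R3 ← R3 + (43/78)·R2: [0, 0, -107/78, -368/39]
R4 ← R4 + (137/78)·R2: [0, 0, 11/78, -202/39]
R4 ← R4 + (11/107)·R3: [0, 0, 0, -658/107]
4 nonzero rows, so rank(B) = 4.
B has 4 columns; by rank–nullity, nullity = 4 − 4 = 0.

0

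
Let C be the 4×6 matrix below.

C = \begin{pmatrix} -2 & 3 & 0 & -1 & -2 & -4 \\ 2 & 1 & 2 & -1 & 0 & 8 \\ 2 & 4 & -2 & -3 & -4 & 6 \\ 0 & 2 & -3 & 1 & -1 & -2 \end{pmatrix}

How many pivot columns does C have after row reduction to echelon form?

4

Row reduce to echelon form.
R2 ← R2 + R1: [0, 4, 2, -2, -2, 4]
R3 ← R3 + R1: [0, 7, -2, -4, -6, 2]
R3 ← R3 − (7/4)·R2: [0, 0, -11/2, -1/2, -5/2, -5]
R4 ← R4 − (1/2)·R2: [0, 0, -4, 2, 0, -4]
R4 ← R4 − (8/11)·R3: [0, 0, 0, 26/11, 20/11, -4/11]
Echelon form has 4 nonzero rows, so rank(C) = 4.
Each nonzero row contributes one pivot column: 4 pivot columns.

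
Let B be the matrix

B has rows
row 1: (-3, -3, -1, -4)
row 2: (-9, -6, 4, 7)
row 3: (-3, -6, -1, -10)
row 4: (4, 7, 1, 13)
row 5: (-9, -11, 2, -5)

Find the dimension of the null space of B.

0

Row reduce to echelon form.
R2 ← R2 − (3)·R1: [0, 3, 7, 19]
R3 ← R3 − R1: [0, -3, 0, -6]
R4 ← R4 + (4/3)·R1: [0, 3, -1/3, 23/3]
R5 ← R5 − (3)·R1: [0, -2, 5, 7]
R3 ← R3 + R2: [0, 0, 7, 13]
R4 ← R4 − R2: [0, 0, -22/3, -34/3]
R5 ← R5 + (2/3)·R2: [0, 0, 29/3, 59/3]
R4 ← R4 + (22/21)·R3: [0, 0, 0, 16/7]
R5 ← R5 − (29/21)·R3: [0, 0, 0, 12/7]
R5 ← R5 − (3/4)·R4: [0, 0, 0, 0]
4 nonzero rows, so rank(B) = 4.
B has 4 columns; by rank–nullity, nullity = 4 − 4 = 0.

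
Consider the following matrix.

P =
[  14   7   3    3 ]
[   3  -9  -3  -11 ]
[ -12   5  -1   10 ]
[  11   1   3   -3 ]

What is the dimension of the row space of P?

Row reduce to echelon form.
R2 ← R2 − (3/14)·R1: [0, -21/2, -51/14, -163/14]
R3 ← R3 + (6/7)·R1: [0, 11, 11/7, 88/7]
R4 ← R4 − (11/14)·R1: [0, -9/2, 9/14, -75/14]
R3 ← R3 + (22/21)·R2: [0, 0, -110/49, 55/147]
R4 ← R4 − (3/7)·R2: [0, 0, 108/49, -18/49]
R4 ← R4 + (54/55)·R3: [0, 0, 0, 0]
Echelon form has 3 nonzero rows, so rank(P) = 3.
The row space has dimension equal to the rank: 3.

3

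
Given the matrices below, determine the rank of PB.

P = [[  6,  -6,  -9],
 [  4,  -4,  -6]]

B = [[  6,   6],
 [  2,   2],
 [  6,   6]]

First compute PB:
[[-30, -30],
 [-20, -20]]
Now row reduce the product.
R2 ← R2 − (2/3)·R1: [0, 0]
1 nonzero row, so rank(PB) = 1.

1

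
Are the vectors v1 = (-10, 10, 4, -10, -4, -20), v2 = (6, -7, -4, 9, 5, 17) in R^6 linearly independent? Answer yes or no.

yes

Form the matrix with these vectors as rows and row reduce.
R2 ← R2 + (3/5)·R1: [0, -1, -8/5, 3, 13/5, 5]
2 nonzero rows, so the 2 vectors span a space of dimension 2.
Since 2 = 2, the vectors are linearly independent.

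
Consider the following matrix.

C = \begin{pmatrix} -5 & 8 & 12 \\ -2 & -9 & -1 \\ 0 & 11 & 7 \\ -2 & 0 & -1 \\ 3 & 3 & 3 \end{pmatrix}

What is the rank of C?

Row reduce to echelon form.
R2 ← R2 − (2/5)·R1: [0, -61/5, -29/5]
R4 ← R4 − (2/5)·R1: [0, -16/5, -29/5]
R5 ← R5 + (3/5)·R1: [0, 39/5, 51/5]
R3 ← R3 + (55/61)·R2: [0, 0, 108/61]
R4 ← R4 − (16/61)·R2: [0, 0, -261/61]
R5 ← R5 + (39/61)·R2: [0, 0, 396/61]
R4 ← R4 + (29/12)·R3: [0, 0, 0]
R5 ← R5 − (11/3)·R3: [0, 0, 0]
Echelon form has 3 nonzero rows, so rank(C) = 3.

3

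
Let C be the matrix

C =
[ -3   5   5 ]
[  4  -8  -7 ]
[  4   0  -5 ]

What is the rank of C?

Row reduce to echelon form.
R2 ← R2 + (4/3)·R1: [0, -4/3, -1/3]
R3 ← R3 + (4/3)·R1: [0, 20/3, 5/3]
R3 ← R3 + (5)·R2: [0, 0, 0]
Echelon form has 2 nonzero rows, so rank(C) = 2.

2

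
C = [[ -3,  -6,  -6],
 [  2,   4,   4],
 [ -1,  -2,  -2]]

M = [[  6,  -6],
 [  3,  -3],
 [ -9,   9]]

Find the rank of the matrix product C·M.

1

First compute CM:
[[ 18, -18],
 [-12,  12],
 [  6,  -6]]
Now row reduce the product.
R2 ← R2 + (2/3)·R1: [0, 0]
R3 ← R3 − (1/3)·R1: [0, 0]
1 nonzero row, so rank(CM) = 1.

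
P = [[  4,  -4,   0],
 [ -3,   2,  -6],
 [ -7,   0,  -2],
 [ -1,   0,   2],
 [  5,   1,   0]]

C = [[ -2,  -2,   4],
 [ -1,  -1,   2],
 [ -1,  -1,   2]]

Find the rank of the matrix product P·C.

First compute PC:
[[ -4,  -4,   8],
 [ 10,  10, -20],
 [ 16,  16, -32],
 [  0,   0,   0],
 [-11, -11,  22]]
Now row reduce the product.
R2 ← R2 + (5/2)·R1: [0, 0, 0]
R3 ← R3 + (4)·R1: [0, 0, 0]
R5 ← R5 − (11/4)·R1: [0, 0, 0]
1 nonzero row, so rank(PC) = 1.

1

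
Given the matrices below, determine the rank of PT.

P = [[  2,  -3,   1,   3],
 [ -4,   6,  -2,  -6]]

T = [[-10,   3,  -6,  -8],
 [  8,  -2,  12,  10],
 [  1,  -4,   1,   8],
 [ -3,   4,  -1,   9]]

First compute PT:
[[-52,  20, -50, -11],
 [104, -40, 100,  22]]
Now row reduce the product.
R2 ← R2 + (2)·R1: [0, 0, 0, 0]
1 nonzero row, so rank(PT) = 1.

1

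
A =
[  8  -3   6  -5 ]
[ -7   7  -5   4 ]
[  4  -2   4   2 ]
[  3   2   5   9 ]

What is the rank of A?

Row reduce to echelon form.
R2 ← R2 + (7/8)·R1: [0, 35/8, 1/4, -3/8]
R3 ← R3 − (1/2)·R1: [0, -1/2, 1, 9/2]
R4 ← R4 − (3/8)·R1: [0, 25/8, 11/4, 87/8]
R3 ← R3 + (4/35)·R2: [0, 0, 36/35, 156/35]
R4 ← R4 − (5/7)·R2: [0, 0, 18/7, 78/7]
R4 ← R4 − (5/2)·R3: [0, 0, 0, 0]
Echelon form has 3 nonzero rows, so rank(A) = 3.

3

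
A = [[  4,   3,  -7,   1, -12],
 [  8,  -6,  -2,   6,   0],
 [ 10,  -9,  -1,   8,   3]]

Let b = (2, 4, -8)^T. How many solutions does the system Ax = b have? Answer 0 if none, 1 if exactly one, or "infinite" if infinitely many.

0

Row reduce the augmented matrix [A | b].
R2 ← R2 − (2)·R1: [0, -12, 12, 4, 24, 0]
R3 ← R3 − (5/2)·R1: [0, -33/2, 33/2, 11/2, 33, -13]
R3 ← R3 − (11/8)·R2: [0, 0, 0, 0, 0, -13]
The echelon form has 3 nonzero rows; the last pivot sits in the augmented column, so rank(A) = 2 but rank([A|b]) = 3.
Since the ranks differ, the system is inconsistent.
It has no solutions.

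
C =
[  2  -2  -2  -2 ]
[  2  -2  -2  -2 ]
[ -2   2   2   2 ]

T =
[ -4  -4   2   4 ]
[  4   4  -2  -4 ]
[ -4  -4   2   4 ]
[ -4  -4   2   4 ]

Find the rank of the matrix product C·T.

0

First compute CT:
[[  0,   0,   0,   0],
 [  0,   0,   0,   0],
 [  0,   0,   0,   0]]
Now row reduce the product.
0 nonzero rows, so rank(CT) = 0.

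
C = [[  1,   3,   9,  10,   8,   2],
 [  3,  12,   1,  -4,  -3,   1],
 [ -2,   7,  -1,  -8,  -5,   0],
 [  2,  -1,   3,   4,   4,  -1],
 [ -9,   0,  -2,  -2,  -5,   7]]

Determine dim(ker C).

Row reduce to echelon form.
R2 ← R2 − (3)·R1: [0, 3, -26, -34, -27, -5]
R3 ← R3 + (2)·R1: [0, 13, 17, 12, 11, 4]
R4 ← R4 − (2)·R1: [0, -7, -15, -16, -12, -5]
R5 ← R5 + (9)·R1: [0, 27, 79, 88, 67, 25]
R3 ← R3 − (13/3)·R2: [0, 0, 389/3, 478/3, 128, 77/3]
R4 ← R4 + (7/3)·R2: [0, 0, -227/3, -286/3, -75, -50/3]
R5 ← R5 − (9)·R2: [0, 0, 313, 394, 310, 70]
R4 ← R4 + (227/389)·R3: [0, 0, 0, -916/389, -119/389, -657/389]
R5 ← R5 − (939/389)·R3: [0, 0, 0, 3652/389, 398/389, 3129/389]
R5 ← R5 + (913/229)·R4: [0, 0, 0, 0, -45/229, 300/229]
5 nonzero rows, so rank(C) = 5.
C has 6 columns; by rank–nullity, nullity = 6 − 5 = 1.

1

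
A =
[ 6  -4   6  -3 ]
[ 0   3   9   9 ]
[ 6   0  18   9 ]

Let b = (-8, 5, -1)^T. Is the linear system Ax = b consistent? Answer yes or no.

Row reduce the augmented matrix [A | b].
R3 ← R3 − R1: [0, 4, 12, 12, 7]
R3 ← R3 − (4/3)·R2: [0, 0, 0, 0, 1/3]
The echelon form has 3 nonzero rows; the last pivot sits in the augmented column, so rank(A) = 2 but rank([A|b]) = 3.
Since the ranks differ, the system is inconsistent.

no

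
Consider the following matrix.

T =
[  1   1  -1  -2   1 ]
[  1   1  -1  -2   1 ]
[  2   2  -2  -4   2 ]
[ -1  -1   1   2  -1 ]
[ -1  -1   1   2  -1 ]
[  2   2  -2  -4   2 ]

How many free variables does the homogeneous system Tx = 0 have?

4

Row reduce to echelon form.
R2 ← R2 − R1: [0, 0, 0, 0, 0]
R3 ← R3 − (2)·R1: [0, 0, 0, 0, 0]
R4 ← R4 + R1: [0, 0, 0, 0, 0]
R5 ← R5 + R1: [0, 0, 0, 0, 0]
R6 ← R6 − (2)·R1: [0, 0, 0, 0, 0]
1 nonzero row, so rank(T) = 1.
T has 5 columns; by rank–nullity, nullity = 5 − 1 = 4.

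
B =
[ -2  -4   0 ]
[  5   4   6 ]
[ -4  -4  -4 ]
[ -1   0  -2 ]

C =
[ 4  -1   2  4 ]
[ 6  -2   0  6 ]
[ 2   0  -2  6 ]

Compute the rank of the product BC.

First compute BC:
[[-32,  10,  -4, -32],
 [ 56, -13,  -2,  80],
 [-48,  12,   0, -64],
 [ -8,   1,   2, -16]]
Now row reduce the product.
R2 ← R2 + (7/4)·R1: [0, 9/2, -9, 24]
R3 ← R3 − (3/2)·R1: [0, -3, 6, -16]
R4 ← R4 − (1/4)·R1: [0, -3/2, 3, -8]
R3 ← R3 + (2/3)·R2: [0, 0, 0, 0]
R4 ← R4 + (1/3)·R2: [0, 0, 0, 0]
2 nonzero rows, so rank(BC) = 2.

2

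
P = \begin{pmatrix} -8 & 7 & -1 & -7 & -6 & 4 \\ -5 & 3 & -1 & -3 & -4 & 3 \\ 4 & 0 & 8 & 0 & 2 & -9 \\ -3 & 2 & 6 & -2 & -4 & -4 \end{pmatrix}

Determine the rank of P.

Row reduce to echelon form.
R2 ← R2 − (5/8)·R1: [0, -11/8, -3/8, 11/8, -1/4, 1/2]
R3 ← R3 + (1/2)·R1: [0, 7/2, 15/2, -7/2, -1, -7]
R4 ← R4 − (3/8)·R1: [0, -5/8, 51/8, 5/8, -7/4, -11/2]
R3 ← R3 + (28/11)·R2: [0, 0, 72/11, 0, -18/11, -63/11]
R4 ← R4 − (5/11)·R2: [0, 0, 72/11, 0, -18/11, -63/11]
R4 ← R4 − R3: [0, 0, 0, 0, 0, 0]
Echelon form has 3 nonzero rows, so rank(P) = 3.

3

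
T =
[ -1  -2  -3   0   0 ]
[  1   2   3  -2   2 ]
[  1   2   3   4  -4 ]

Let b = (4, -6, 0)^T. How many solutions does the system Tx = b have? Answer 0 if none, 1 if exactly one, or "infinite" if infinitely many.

infinite

Row reduce the augmented matrix [T | b].
R2 ← R2 + R1: [0, 0, 0, -2, 2, -2]
R3 ← R3 + R1: [0, 0, 0, 4, -4, 4]
R3 ← R3 + (2)·R2: [0, 0, 0, 0, 0, 0]
The echelon form has 2 nonzero rows, and every pivot lies in the first 5 columns, so rank(T) = rank([T|b]) = 2.
The system is consistent.
rank = 2 < 5 unknowns, so there are infinitely many solutions.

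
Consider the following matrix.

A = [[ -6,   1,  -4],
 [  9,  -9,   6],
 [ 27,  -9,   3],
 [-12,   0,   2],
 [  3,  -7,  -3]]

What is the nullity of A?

Row reduce to echelon form.
R2 ← R2 + (3/2)·R1: [0, -15/2, 0]
R3 ← R3 + (9/2)·R1: [0, -9/2, -15]
R4 ← R4 − (2)·R1: [0, -2, 10]
R5 ← R5 + (1/2)·R1: [0, -13/2, -5]
R3 ← R3 − (3/5)·R2: [0, 0, -15]
R4 ← R4 − (4/15)·R2: [0, 0, 10]
R5 ← R5 − (13/15)·R2: [0, 0, -5]
R4 ← R4 + (2/3)·R3: [0, 0, 0]
R5 ← R5 − (1/3)·R3: [0, 0, 0]
3 nonzero rows, so rank(A) = 3.
A has 3 columns; by rank–nullity, nullity = 3 − 3 = 0.

0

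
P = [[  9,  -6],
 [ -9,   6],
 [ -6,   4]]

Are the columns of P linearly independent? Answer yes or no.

Row reduce P to echelon form.
R2 ← R2 + R1: [0, 0]
R3 ← R3 + (2/3)·R1: [0, 0]
1 pivot among 2 columns.
Only 1 < 2 pivot columns, so the columns are linearly dependent.

no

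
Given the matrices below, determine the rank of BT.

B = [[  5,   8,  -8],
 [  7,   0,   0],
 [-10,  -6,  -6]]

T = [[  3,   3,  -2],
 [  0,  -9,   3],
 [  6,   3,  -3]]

First compute BT:
[[-33, -81,  38],
 [ 21,  21, -14],
 [-66,   6,  20]]
Now row reduce the product.
R2 ← R2 + (7/11)·R1: [0, -336/11, 112/11]
R3 ← R3 − (2)·R1: [0, 168, -56]
R3 ← R3 + (11/2)·R2: [0, 0, 0]
2 nonzero rows, so rank(BT) = 2.

2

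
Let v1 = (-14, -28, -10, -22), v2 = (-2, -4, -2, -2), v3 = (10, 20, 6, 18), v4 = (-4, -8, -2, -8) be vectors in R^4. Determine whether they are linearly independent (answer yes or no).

no

Form the matrix with these vectors as rows and row reduce.
R2 ← R2 − (1/7)·R1: [0, 0, -4/7, 8/7]
R3 ← R3 + (5/7)·R1: [0, 0, -8/7, 16/7]
R4 ← R4 − (2/7)·R1: [0, 0, 6/7, -12/7]
R3 ← R3 − (2)·R2: [0, 0, 0, 0]
R4 ← R4 + (3/2)·R2: [0, 0, 0, 0]
2 nonzero rows, so the 4 vectors span a space of dimension 2.
Since 2 < 4, the vectors are linearly dependent.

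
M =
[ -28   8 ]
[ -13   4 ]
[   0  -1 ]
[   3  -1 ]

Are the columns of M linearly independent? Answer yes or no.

Row reduce M to echelon form.
R2 ← R2 − (13/28)·R1: [0, 2/7]
R4 ← R4 + (3/28)·R1: [0, -1/7]
R3 ← R3 + (7/2)·R2: [0, 0]
R4 ← R4 + (1/2)·R2: [0, 0]
2 pivots among 2 columns.
Every column is a pivot column, so the columns are linearly independent.

yes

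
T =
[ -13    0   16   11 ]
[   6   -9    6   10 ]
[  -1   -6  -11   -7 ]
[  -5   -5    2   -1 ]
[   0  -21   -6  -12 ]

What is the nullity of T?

0

Row reduce to echelon form.
R2 ← R2 + (6/13)·R1: [0, -9, 174/13, 196/13]
R3 ← R3 − (1/13)·R1: [0, -6, -159/13, -102/13]
R4 ← R4 − (5/13)·R1: [0, -5, -54/13, -68/13]
R3 ← R3 − (2/3)·R2: [0, 0, -275/13, -698/39]
R4 ← R4 − (5/9)·R2: [0, 0, -452/39, -1592/117]
R5 ← R5 − (7/3)·R2: [0, 0, -484/13, -1840/39]
R4 ← R4 − (452/825)·R3: [0, 0, 0, -3136/825]
R5 ← R5 − (44/25)·R3: [0, 0, 0, -392/25]
R5 ← R5 − (33/8)·R4: [0, 0, 0, 0]
4 nonzero rows, so rank(T) = 4.
T has 4 columns; by rank–nullity, nullity = 4 − 4 = 0.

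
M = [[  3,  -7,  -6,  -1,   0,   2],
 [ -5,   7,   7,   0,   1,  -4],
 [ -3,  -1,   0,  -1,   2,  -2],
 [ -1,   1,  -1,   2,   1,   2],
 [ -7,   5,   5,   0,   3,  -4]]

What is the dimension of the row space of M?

3

Row reduce to echelon form.
R2 ← R2 + (5/3)·R1: [0, -14/3, -3, -5/3, 1, -2/3]
R3 ← R3 + R1: [0, -8, -6, -2, 2, 0]
R4 ← R4 + (1/3)·R1: [0, -4/3, -3, 5/3, 1, 8/3]
R5 ← R5 + (7/3)·R1: [0, -34/3, -9, -7/3, 3, 2/3]
R3 ← R3 − (12/7)·R2: [0, 0, -6/7, 6/7, 2/7, 8/7]
R4 ← R4 − (2/7)·R2: [0, 0, -15/7, 15/7, 5/7, 20/7]
R5 ← R5 − (17/7)·R2: [0, 0, -12/7, 12/7, 4/7, 16/7]
R4 ← R4 − (5/2)·R3: [0, 0, 0, 0, 0, 0]
R5 ← R5 − (2)·R3: [0, 0, 0, 0, 0, 0]
Echelon form has 3 nonzero rows, so rank(M) = 3.
The row space has dimension equal to the rank: 3.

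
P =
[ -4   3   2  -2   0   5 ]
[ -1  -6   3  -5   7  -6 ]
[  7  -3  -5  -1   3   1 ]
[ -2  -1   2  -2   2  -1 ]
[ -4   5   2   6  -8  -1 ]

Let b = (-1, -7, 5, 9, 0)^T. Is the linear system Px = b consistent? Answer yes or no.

no

Row reduce the augmented matrix [P | b].
R2 ← R2 − (1/4)·R1: [0, -27/4, 5/2, -9/2, 7, -29/4, -27/4]
R3 ← R3 + (7/4)·R1: [0, 9/4, -3/2, -9/2, 3, 39/4, 13/4]
R4 ← R4 − (1/2)·R1: [0, -5/2, 1, -1, 2, -7/2, 19/2]
R5 ← R5 − R1: [0, 2, 0, 8, -8, -6, 1]
R3 ← R3 + (1/3)·R2: [0, 0, -2/3, -6, 16/3, 22/3, 1]
R4 ← R4 − (10/27)·R2: [0, 0, 2/27, 2/3, -16/27, -22/27, 12]
R5 ← R5 + (8/27)·R2: [0, 0, 20/27, 20/3, -160/27, -220/27, -1]
R4 ← R4 + (1/9)·R3: [0, 0, 0, 0, 0, 0, 109/9]
R5 ← R5 + (10/9)·R3: [0, 0, 0, 0, 0, 0, 1/9]
R5 ← R5 − (1/109)·R4: [0, 0, 0, 0, 0, 0, 0]
The echelon form has 4 nonzero rows; the last pivot sits in the augmented column, so rank(P) = 3 but rank([P|b]) = 4.
Since the ranks differ, the system is inconsistent.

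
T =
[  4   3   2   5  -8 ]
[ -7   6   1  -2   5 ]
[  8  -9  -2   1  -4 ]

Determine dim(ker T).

Row reduce to echelon form.
R2 ← R2 + (7/4)·R1: [0, 45/4, 9/2, 27/4, -9]
R3 ← R3 − (2)·R1: [0, -15, -6, -9, 12]
R3 ← R3 + (4/3)·R2: [0, 0, 0, 0, 0]
2 nonzero rows, so rank(T) = 2.
T has 5 columns; by rank–nullity, nullity = 5 − 2 = 3.

3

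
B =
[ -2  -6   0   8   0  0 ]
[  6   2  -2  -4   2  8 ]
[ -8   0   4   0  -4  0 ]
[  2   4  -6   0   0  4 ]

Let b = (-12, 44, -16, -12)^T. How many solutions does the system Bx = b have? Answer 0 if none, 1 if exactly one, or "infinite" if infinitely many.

Row reduce the augmented matrix [B | b].
R2 ← R2 + (3)·R1: [0, -16, -2, 20, 2, 8, 8]
R3 ← R3 − (4)·R1: [0, 24, 4, -32, -4, 0, 32]
R4 ← R4 + R1: [0, -2, -6, 8, 0, 4, -24]
R3 ← R3 + (3/2)·R2: [0, 0, 1, -2, -1, 12, 44]
R4 ← R4 − (1/8)·R2: [0, 0, -23/4, 11/2, -1/4, 3, -25]
R4 ← R4 + (23/4)·R3: [0, 0, 0, -6, -6, 72, 228]
The echelon form has 4 nonzero rows, and every pivot lies in the first 6 columns, so rank(B) = rank([B|b]) = 4.
The system is consistent.
rank = 4 < 6 unknowns, so there are infinitely many solutions.

infinite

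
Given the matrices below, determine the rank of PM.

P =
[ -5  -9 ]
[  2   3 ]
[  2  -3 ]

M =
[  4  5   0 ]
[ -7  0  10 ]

2

First compute PM:
[[ 43, -25, -90],
 [-13,  10,  30],
 [ 29,  10, -30]]
Now row reduce the product.
R2 ← R2 + (13/43)·R1: [0, 105/43, 120/43]
R3 ← R3 − (29/43)·R1: [0, 1155/43, 1320/43]
R3 ← R3 − (11)·R2: [0, 0, 0]
2 nonzero rows, so rank(PM) = 2.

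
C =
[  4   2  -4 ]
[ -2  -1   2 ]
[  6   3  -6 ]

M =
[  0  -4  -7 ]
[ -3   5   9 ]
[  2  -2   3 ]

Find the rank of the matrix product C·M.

1

First compute CM:
[[-14,   2, -22],
 [  7,  -1,  11],
 [-21,   3, -33]]
Now row reduce the product.
R2 ← R2 + (1/2)·R1: [0, 0, 0]
R3 ← R3 − (3/2)·R1: [0, 0, 0]
1 nonzero row, so rank(CM) = 1.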